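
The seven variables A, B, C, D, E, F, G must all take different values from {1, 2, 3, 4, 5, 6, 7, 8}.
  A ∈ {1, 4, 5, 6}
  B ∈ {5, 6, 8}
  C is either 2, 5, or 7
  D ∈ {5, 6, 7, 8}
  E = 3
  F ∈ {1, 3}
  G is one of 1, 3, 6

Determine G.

E has just one choice, so E = 3. Strike 3 from F, G.
F has just one choice, so F = 1. So A, G can't be 1.
So G = 6.

6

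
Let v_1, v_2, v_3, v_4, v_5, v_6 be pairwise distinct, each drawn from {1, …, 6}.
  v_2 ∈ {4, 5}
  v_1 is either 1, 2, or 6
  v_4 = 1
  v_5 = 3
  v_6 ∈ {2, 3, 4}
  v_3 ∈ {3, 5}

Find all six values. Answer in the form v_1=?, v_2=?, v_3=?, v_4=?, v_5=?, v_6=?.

v_4's domain is down to {1}, so v_4 = 1. So v_1 can't be 1.
v_5's domain is down to {3}, so v_5 = 3. Strike 3 from v_3, v_6.
That leaves v_3 = 5. Remove 5 from v_2.
v_2 must be 4 (only option left). So v_6 can't be 4.
That leaves v_6 = 2. Strike 2 from v_1.
v_1 must be 6 (only option left).

v_1=6, v_2=4, v_3=5, v_4=1, v_5=3, v_6=2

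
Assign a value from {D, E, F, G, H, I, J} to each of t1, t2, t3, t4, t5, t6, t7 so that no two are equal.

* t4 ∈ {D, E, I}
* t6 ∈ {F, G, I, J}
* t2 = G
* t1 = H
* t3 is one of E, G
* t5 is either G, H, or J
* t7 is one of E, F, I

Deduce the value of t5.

J

t1 has just one choice, so t1 = H. So t5 can't be H.
t2 has just one choice, so t2 = G. Eliminate G elsewhere: t3, t5, t6.
So t5 = J.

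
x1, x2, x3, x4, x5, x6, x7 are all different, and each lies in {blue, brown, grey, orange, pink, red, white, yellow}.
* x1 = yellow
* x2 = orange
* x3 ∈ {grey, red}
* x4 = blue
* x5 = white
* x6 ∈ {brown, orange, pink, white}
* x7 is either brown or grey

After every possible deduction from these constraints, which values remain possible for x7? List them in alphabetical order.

x1 must be yellow (only option left).
x2's domain is down to {orange}, so x2 = orange. Strike orange from x6.
x4's domain is down to {blue}, so x4 = blue.
x5 must be white (only option left). So x6 can't be white.
No further eliminations apply; x7 can still be any of brown, grey.

brown, grey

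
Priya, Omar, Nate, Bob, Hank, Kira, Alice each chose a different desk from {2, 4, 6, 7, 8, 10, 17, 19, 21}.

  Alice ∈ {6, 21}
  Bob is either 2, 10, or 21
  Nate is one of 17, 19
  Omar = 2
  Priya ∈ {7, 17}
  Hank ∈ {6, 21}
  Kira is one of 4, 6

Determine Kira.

4

Omar's domain is down to {2}, so Omar = 2. So Bob can't be 2.
The 2 variables Hank and Alice are confined to {6, 21}, which locks those values in; drop them from Bob, Kira.
So Kira = 4.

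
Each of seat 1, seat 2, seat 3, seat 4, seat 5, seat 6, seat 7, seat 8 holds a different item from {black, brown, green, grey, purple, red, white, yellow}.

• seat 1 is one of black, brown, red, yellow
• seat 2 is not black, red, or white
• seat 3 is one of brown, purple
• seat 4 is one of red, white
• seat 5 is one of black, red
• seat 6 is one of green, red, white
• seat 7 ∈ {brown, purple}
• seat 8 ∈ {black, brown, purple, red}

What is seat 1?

yellow

Among the 8 variables, grey fits only seat 2 (and all 8 values in {black, brown, green, grey, purple, red, white, yellow} must be used), so seat 2 = grey.
Among the 7 still-open variables, green fits only seat 6 (and all 7 values in {black, brown, green, purple, red, white, yellow} must be used), so seat 6 = green.
Among the 6 still-open variables, white fits only seat 4 (and all 6 values in {black, brown, purple, red, white, yellow} must be used), so seat 4 = white.
Among the 5 still-open variables, yellow fits only seat 1 (and all 5 values in {black, brown, purple, red, yellow} must be used), so seat 1 = yellow.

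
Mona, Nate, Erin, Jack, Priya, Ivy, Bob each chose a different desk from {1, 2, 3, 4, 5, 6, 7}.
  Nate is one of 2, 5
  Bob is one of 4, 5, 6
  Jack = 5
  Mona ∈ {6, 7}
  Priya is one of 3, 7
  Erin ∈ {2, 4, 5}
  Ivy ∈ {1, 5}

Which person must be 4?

Jack must be 5 (only option left). Eliminate 5 elsewhere: Nate, Erin, Ivy, Bob.
Ivy must be 1 (only option left).
Nate's domain is down to {2}, so Nate = 2. So Erin can't be 2.
So 4 goes to Erin.

Erin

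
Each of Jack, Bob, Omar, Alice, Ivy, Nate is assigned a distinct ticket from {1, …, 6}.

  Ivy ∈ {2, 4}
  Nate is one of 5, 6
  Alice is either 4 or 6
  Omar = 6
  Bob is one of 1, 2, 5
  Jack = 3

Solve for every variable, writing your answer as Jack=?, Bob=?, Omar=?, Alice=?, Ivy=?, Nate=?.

Jack=3, Bob=1, Omar=6, Alice=4, Ivy=2, Nate=5

Jack has just one choice, so Jack = 3.
That leaves Omar = 6. So Alice, Nate can't be 6.
That leaves Alice = 4. Eliminate 4 elsewhere: Ivy.
That leaves Ivy = 2. Strike 2 from Bob.
Nate must be 5 (only option left). Strike 5 from Bob.
Bob's domain is down to {1}, so Bob = 1.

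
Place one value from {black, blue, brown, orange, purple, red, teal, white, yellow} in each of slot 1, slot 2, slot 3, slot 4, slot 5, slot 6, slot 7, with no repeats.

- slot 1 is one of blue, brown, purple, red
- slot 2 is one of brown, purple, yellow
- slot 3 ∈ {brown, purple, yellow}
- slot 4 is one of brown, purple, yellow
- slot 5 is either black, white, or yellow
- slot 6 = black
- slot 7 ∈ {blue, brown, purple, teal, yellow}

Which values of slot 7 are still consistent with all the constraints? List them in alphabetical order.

slot 6 has just one choice, so slot 6 = black. Strike black from slot 5.
The 3 variables slot 2, slot 3, slot 4 are confined to {brown, purple, yellow}, which locks those values in; drop them from slot 1, slot 5, slot 7.
That leaves slot 5 = white.
No further eliminations apply; slot 7 can still be any of blue, teal.

blue, teal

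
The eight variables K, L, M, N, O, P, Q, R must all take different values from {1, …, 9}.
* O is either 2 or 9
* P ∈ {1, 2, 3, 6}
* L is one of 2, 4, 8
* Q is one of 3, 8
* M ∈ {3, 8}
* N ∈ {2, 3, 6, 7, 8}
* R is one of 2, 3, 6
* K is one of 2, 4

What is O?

9

The 8 variables together cover exactly {1, 2, 3, 4, 6, 7, 8, 9} — 8 values for 8 variables — and 1 appears only in P's list, so P = 1.
Among the 7 still-open variables, 7 fits only N (and all 7 values in {2, 3, 4, 6, 7, 8, 9} must be used), so N = 7.
The 6 still-open variables draw from only 6 values {2, 3, 4, 6, 8, 9}, so each is used; only R can be 6, hence R = 6.
The 5 still-open variables draw from only 5 values {2, 3, 4, 8, 9}, so each is used; only O can be 9, hence O = 9.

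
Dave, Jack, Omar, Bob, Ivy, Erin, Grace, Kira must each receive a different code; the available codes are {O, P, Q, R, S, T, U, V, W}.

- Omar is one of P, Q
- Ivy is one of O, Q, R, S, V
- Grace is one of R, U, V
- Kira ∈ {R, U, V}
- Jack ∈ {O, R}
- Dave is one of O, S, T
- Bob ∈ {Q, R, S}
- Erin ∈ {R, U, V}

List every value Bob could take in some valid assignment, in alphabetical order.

The 8 variables draw from only 8 values {O, P, Q, R, S, T, U, V}, so each is used; only Omar can be P, hence Omar = P.
The 7 still-open variables draw from only 7 values {O, Q, R, S, T, U, V}, so each is used; only Dave can be T, hence Dave = T.
The 3 variables Erin, Grace, Kira are confined to {R, U, V}, which locks those values in; drop them from Jack, Bob, Ivy.
That leaves Jack = O. So Ivy can't be O.
No further eliminations apply; Bob can still be any of Q, S.

Q, S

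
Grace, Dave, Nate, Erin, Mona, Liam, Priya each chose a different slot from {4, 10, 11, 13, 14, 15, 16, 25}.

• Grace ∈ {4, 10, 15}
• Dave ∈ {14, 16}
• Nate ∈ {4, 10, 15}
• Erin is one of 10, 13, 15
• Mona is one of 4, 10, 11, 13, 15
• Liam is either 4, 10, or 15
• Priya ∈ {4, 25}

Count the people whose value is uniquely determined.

3

The 3 variables Grace, Nate, Liam are confined to {4, 10, 15}, which locks those values in; drop them from Erin, Mona, Priya.
Erin has just one choice, so Erin = 13. Strike 13 from Mona.
Mona must be 11 (only option left).
Priya has just one choice, so Priya = 25.
Determined: Erin=13, Mona=11, Priya=25. The other people each still have more than one consistent value. That makes 3.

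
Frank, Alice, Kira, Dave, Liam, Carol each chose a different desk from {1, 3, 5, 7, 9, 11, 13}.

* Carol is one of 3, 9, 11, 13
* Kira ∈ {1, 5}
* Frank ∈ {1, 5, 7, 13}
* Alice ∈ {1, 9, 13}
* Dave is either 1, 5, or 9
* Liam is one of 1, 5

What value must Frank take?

Kira and Liam share exactly the 2 values {1, 5}; by pigeonhole those values go to them, so strike 1, 5 from Frank, Alice, Dave.
Dave has just one choice, so Dave = 9. Strike 9 from Alice, Carol.
Alice must be 13 (only option left). Eliminate 13 elsewhere: Frank, Carol.
So Frank = 7.

7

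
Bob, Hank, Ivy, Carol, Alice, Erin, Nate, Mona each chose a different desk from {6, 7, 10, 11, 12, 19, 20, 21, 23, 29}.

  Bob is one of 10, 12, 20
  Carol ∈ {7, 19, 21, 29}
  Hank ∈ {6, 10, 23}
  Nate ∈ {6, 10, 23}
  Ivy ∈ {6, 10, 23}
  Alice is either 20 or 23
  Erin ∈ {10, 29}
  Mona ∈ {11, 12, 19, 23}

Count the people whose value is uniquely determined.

Hank, Ivy, Nate between them cover only {6, 10, 23} — a naked triple. Remove those values from Bob, Alice, Erin, Mona.
Alice has just one choice, so Alice = 20. So Bob can't be 20.
Erin has just one choice, so Erin = 29. Remove 29 from Carol.
Bob must be 12 (only option left). Strike 12 from Mona.
Determined: Bob=12, Alice=20, Erin=29. The other people each still have more than one consistent value. That makes 3.

3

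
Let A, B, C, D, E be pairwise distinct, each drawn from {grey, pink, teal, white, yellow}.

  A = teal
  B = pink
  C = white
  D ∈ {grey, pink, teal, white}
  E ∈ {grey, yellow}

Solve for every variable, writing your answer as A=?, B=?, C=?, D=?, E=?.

A=teal, B=pink, C=white, D=grey, E=yellow

A must be teal (only option left). Eliminate teal elsewhere: D.
That leaves B = pink. Strike pink from D.
C has just one choice, so C = white. Remove white from D.
That leaves D = grey. So E can't be grey.
E has just one choice, so E = yellow.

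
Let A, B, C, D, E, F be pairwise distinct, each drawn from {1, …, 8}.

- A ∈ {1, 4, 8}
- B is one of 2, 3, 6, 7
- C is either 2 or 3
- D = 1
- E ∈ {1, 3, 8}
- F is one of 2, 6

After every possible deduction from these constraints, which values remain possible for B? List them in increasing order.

D's domain is down to {1}, so D = 1. So A, E can't be 1.
No further eliminations apply; B can still be any of 2, 3, 6, 7.

2, 3, 6, 7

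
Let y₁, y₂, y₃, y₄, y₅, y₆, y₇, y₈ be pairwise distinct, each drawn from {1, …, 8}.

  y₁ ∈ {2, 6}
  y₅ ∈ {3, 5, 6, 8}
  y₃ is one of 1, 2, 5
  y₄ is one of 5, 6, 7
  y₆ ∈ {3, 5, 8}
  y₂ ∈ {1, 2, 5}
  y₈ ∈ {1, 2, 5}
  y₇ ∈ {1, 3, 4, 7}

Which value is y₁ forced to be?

6

The 8 variables draw from only 8 values {1, 2, 3, 4, 5, 6, 7, 8}, so each is used; only y₇ can be 4, hence y₇ = 4.
The 7 still-open variables together cover exactly {1, 2, 3, 5, 6, 7, 8} — 7 values for 7 variables — and 7 appears only in y₄'s list, so y₄ = 7.
The 3 variables y₂, y₃, y₈ are confined to {1, 2, 5}, which locks those values in; drop them from y₁, y₅, y₆.
So y₁ = 6.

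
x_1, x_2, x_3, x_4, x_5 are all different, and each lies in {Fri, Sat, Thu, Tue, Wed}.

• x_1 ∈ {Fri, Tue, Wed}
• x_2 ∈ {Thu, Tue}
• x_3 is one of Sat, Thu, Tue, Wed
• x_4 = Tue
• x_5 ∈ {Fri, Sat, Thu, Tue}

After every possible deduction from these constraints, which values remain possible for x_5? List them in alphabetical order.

Fri, Sat

x_4's domain is down to {Tue}, so x_4 = Tue. Strike Tue from x_1, x_2, x_3, x_5.
That leaves x_2 = Thu. Eliminate Thu elsewhere: x_3, x_5.
No further eliminations apply; x_5 can still be any of Fri, Sat.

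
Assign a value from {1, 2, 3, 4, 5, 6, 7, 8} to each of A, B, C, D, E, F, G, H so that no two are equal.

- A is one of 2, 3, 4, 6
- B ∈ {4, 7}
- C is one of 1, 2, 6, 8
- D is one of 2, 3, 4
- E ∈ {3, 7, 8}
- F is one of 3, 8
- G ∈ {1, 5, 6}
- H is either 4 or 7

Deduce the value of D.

2

The 8 variables draw from only 8 values {1, 2, 3, 4, 5, 6, 7, 8}, so each is used; only G can be 5, hence G = 5.
Among the 7 still-open variables, 1 fits only C (and all 7 values in {1, 2, 3, 4, 6, 7, 8} must be used), so C = 1.
The 6 still-open variables draw from only 6 values {2, 3, 4, 6, 7, 8}, so each is used; only A can be 6, hence A = 6.
Among the 5 still-open variables, 2 fits only D (and all 5 values in {2, 3, 4, 7, 8} must be used), so D = 2.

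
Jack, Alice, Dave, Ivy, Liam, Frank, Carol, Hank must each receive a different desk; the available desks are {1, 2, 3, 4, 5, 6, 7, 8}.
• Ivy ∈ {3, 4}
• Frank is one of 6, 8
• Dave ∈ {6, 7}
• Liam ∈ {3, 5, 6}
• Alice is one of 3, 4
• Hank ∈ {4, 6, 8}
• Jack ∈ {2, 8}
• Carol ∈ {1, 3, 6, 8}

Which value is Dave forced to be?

The 8 variables draw from only 8 values {1, 2, 3, 4, 5, 6, 7, 8}, so each is used; only Carol can be 1, hence Carol = 1.
The 7 still-open variables together cover exactly {2, 3, 4, 5, 6, 7, 8} — 7 values for 7 variables — and 2 appears only in Jack's list, so Jack = 2.
The 6 still-open variables together cover exactly {3, 4, 5, 6, 7, 8} — 6 values for 6 variables — and 5 appears only in Liam's list, so Liam = 5.
Among the 5 still-open variables, 7 fits only Dave (and all 5 values in {3, 4, 6, 7, 8} must be used), so Dave = 7.

7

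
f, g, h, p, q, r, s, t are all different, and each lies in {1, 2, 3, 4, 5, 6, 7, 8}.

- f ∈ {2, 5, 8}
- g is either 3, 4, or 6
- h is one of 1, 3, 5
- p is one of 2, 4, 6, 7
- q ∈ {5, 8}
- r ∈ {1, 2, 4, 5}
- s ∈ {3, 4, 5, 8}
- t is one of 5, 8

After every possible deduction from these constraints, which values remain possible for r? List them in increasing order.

1, 4

The 8 variables draw from only 8 values {1, 2, 3, 4, 5, 6, 7, 8}, so each is used; only p can be 7, hence p = 7.
The 7 still-open variables draw from only 7 values {1, 2, 3, 4, 5, 6, 8}, so each is used; only g can be 6, hence g = 6.
The 2 variables q and t are confined to {5, 8}, which locks those values in; drop them from f, h, r, s.
f must be 2 (only option left). Strike 2 from r.
No further eliminations apply; r can still be any of 1, 4.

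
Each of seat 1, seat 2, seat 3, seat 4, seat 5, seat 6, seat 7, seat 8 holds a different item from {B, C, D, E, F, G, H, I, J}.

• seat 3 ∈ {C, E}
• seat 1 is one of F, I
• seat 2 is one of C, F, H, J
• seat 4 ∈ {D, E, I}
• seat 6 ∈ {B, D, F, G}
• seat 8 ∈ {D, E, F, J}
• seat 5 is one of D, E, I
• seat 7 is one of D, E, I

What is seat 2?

The 3 variables seat 4, seat 5, seat 7 are confined to {D, E, I}, which locks those values in; drop them from seat 1, seat 3, seat 6, seat 8.
seat 1 has just one choice, so seat 1 = F. Strike F from seat 2, seat 6, seat 8.
seat 3 must be C (only option left). Remove C from seat 2.
seat 8 must be J (only option left). So seat 2 can't be J.
So seat 2 = H.

H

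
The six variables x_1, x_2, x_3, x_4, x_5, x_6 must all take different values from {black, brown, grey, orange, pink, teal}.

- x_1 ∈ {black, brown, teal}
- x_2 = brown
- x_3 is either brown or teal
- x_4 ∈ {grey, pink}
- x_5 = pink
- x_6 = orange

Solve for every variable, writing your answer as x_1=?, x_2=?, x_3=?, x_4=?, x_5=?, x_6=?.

x_1=black, x_2=brown, x_3=teal, x_4=grey, x_5=pink, x_6=orange

x_2 must be brown (only option left). Remove brown from x_1, x_3.
x_3 has just one choice, so x_3 = teal. Eliminate teal elsewhere: x_1.
x_5 must be pink (only option left). Remove pink from x_4.
x_6 has just one choice, so x_6 = orange.
That leaves x_1 = black.
That leaves x_4 = grey.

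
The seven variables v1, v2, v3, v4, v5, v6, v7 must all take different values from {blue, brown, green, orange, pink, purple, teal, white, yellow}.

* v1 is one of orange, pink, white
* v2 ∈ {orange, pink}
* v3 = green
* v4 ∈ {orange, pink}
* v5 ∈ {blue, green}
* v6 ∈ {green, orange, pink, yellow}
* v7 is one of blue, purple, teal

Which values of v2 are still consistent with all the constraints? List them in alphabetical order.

orange, pink

v3's domain is down to {green}, so v3 = green. Eliminate green elsewhere: v5, v6.
That leaves v5 = blue. So v7 can't be blue.
v2 and v4 share exactly the 2 values {orange, pink}; by pigeonhole those values go to them, so strike orange, pink from v1, v6.
v1 has just one choice, so v1 = white.
v6's domain is down to {yellow}, so v6 = yellow.
No further eliminations apply; v2 can still be any of orange, pink.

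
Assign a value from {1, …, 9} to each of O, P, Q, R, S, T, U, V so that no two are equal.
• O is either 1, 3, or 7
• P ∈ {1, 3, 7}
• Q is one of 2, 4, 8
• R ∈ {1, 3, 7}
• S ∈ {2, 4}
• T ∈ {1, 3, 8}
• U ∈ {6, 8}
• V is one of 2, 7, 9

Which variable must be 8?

T

Among the 8 variables, 6 fits only U (and all 8 values in {1, 2, 3, 4, 6, 7, 8, 9} must be used), so U = 6.
The 7 still-open variables together cover exactly {1, 2, 3, 4, 7, 8, 9} — 7 values for 7 variables — and 9 appears only in V's list, so V = 9.
O, P, R share exactly the 3 values {1, 3, 7}; by pigeonhole those values go to them, so strike 1, 3, 7 from T.
So 8 goes to T.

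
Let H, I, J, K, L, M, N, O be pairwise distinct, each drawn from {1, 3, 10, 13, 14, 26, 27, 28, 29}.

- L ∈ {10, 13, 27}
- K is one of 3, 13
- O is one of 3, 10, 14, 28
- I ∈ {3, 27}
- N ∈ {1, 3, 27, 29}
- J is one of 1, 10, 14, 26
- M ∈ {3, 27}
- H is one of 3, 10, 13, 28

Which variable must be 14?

The 2 variables I and M are confined to {3, 27}, which locks those values in; drop them from H, K, L, N, O.
K must be 13 (only option left). Eliminate 13 elsewhere: H, L.
L must be 10 (only option left). Strike 10 from H, J, O.
That leaves H = 28. So O can't be 28.
So 14 goes to O.

O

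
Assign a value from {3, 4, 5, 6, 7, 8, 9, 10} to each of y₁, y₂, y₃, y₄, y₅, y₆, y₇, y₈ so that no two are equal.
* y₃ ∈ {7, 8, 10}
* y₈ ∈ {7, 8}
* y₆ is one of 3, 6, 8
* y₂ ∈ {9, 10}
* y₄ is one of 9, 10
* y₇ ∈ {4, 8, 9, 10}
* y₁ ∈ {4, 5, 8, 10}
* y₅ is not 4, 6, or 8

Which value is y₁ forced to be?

Among the 8 variables, 6 fits only y₆ (and all 8 values in {3, 4, 5, 6, 7, 8, 9, 10} must be used), so y₆ = 6.
Among the 7 still-open variables, 3 fits only y₅ (and all 7 values in {3, 4, 5, 7, 8, 9, 10} must be used), so y₅ = 3.
The 6 still-open variables draw from only 6 values {4, 5, 7, 8, 9, 10}, so each is used; only y₁ can be 5, hence y₁ = 5.

5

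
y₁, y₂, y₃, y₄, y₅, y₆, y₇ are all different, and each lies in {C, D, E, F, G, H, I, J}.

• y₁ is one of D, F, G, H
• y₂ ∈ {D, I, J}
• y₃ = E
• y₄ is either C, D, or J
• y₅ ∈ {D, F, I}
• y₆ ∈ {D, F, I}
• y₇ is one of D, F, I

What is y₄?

y₃'s domain is down to {E}, so y₃ = E.
y₅, y₆, y₇ share exactly the 3 values {D, F, I}; by pigeonhole those values go to them, so strike D, F, I from y₁, y₂, y₄.
y₂ must be J (only option left). Eliminate J elsewhere: y₄.
So y₄ = C.

C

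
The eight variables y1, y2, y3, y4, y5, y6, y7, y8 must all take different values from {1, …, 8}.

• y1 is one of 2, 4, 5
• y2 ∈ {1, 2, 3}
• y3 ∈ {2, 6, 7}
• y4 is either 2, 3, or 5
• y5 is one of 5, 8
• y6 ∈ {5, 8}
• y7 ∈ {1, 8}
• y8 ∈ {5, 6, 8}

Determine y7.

The 8 variables draw from only 8 values {1, 2, 3, 4, 5, 6, 7, 8}, so each is used; only y1 can be 4, hence y1 = 4.
The 7 still-open variables together cover exactly {1, 2, 3, 5, 6, 7, 8} — 7 values for 7 variables — and 7 appears only in y3's list, so y3 = 7.
The 6 still-open variables together cover exactly {1, 2, 3, 5, 6, 8} — 6 values for 6 variables — and 6 appears only in y8's list, so y8 = 6.
y5 and y6 between them cover only {5, 8} — a naked pair. Remove those values from y4, y7.
So y7 = 1.

1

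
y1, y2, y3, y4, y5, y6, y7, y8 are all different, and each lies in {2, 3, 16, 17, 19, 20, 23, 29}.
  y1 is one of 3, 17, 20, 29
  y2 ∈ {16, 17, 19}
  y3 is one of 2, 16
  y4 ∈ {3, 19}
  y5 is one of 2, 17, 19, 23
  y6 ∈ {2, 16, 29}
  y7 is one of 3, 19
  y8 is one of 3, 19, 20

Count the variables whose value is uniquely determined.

Among the 8 variables, 23 fits only y5 (and all 8 values in {2, 3, 16, 17, 19, 20, 23, 29} must be used), so y5 = 23.
y4 and y7 between them cover only {3, 19} — a naked pair. Remove those values from y1, y2, y8.
That leaves y8 = 20. So y1 can't be 20.
Determined: y5=23, y8=20. The other variables each still have more than one consistent value. That makes 2.

2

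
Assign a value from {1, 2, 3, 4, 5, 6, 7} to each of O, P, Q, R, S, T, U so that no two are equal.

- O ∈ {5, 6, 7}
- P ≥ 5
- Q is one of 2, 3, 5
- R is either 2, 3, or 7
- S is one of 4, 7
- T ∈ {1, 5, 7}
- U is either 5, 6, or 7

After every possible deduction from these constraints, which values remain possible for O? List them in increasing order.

The 7 variables draw from only 7 values {1, 2, 3, 4, 5, 6, 7}, so each is used; only T can be 1, hence T = 1.
The 6 still-open variables draw from only 6 values {2, 3, 4, 5, 6, 7}, so each is used; only S can be 4, hence S = 4.
O, P, U between them cover only {5, 6, 7} — a naked triple. Remove those values from Q, R.
No further eliminations apply; O can still be any of 5, 6, 7.

5, 6, 7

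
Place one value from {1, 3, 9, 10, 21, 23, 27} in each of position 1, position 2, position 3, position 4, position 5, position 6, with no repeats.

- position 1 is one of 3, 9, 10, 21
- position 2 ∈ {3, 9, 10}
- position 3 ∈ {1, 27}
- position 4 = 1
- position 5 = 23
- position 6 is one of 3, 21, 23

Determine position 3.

position 4 has just one choice, so position 4 = 1. So position 3 can't be 1.
So position 3 = 27.

27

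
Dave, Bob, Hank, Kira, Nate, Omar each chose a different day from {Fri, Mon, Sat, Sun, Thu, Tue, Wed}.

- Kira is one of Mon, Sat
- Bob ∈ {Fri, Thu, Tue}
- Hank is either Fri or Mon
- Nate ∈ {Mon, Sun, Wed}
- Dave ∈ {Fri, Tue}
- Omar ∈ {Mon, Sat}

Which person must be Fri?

The 2 variables Kira and Omar are confined to {Mon, Sat}, which locks those values in; drop them from Hank, Nate.
So Fri goes to Hank.

Hank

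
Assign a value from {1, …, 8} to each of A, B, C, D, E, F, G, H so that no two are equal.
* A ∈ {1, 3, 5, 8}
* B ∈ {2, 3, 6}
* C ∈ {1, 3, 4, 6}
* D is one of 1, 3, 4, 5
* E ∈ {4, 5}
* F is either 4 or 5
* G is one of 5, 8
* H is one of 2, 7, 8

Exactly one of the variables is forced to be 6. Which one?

The 8 variables draw from only 8 values {1, 2, 3, 4, 5, 6, 7, 8}, so each is used; only H can be 7, hence H = 7.
Among the 7 still-open variables, 2 fits only B (and all 7 values in {1, 2, 3, 4, 5, 6, 8} must be used), so B = 2.
Among the 6 still-open variables, 6 fits only C (and all 6 values in {1, 3, 4, 5, 6, 8} must be used), so C = 6.

C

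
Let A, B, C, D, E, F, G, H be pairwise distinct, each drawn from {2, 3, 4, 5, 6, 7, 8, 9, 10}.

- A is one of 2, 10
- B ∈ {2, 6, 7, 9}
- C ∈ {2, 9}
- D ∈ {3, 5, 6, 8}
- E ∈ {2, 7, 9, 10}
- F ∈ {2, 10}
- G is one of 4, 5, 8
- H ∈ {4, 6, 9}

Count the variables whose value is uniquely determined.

4

The 2 variables A and F are confined to {2, 10}, which locks those values in; drop them from B, C, E.
C must be 9 (only option left). Remove 9 from B, E, H.
That leaves E = 7. Strike 7 from B.
That leaves B = 6. So D, H can't be 6.
H has just one choice, so H = 4. So G can't be 4.
Determined: B=6, C=9, E=7, H=4. The other variables each still have more than one consistent value. That makes 4.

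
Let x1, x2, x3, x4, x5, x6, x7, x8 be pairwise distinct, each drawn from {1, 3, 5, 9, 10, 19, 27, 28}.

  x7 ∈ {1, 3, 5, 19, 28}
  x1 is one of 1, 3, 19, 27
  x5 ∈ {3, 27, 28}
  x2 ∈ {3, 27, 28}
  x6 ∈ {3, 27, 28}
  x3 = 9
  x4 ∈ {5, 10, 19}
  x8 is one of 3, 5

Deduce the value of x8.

x3 must be 9 (only option left).
The 7 still-open variables together cover exactly {1, 3, 5, 10, 19, 27, 28} — 7 values for 7 variables — and 10 appears only in x4's list, so x4 = 10.
x2, x5, x6 between them cover only {3, 27, 28} — a naked triple. Remove those values from x1, x7, x8.
So x8 = 5.

5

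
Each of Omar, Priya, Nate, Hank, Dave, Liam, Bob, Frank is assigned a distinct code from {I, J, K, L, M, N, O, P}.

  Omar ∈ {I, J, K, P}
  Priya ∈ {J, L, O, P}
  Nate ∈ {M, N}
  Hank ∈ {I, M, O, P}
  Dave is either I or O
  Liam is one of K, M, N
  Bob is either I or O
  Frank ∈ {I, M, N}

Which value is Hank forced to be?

P

The 8 variables draw from only 8 values {I, J, K, L, M, N, O, P}, so each is used; only Priya can be L, hence Priya = L.
The 7 still-open variables together cover exactly {I, J, K, M, N, O, P} — 7 values for 7 variables — and J appears only in Omar's list, so Omar = J.
The 6 still-open variables together cover exactly {I, K, M, N, O, P} — 6 values for 6 variables — and K appears only in Liam's list, so Liam = K.
Among the 5 still-open variables, P fits only Hank (and all 5 values in {I, M, N, O, P} must be used), so Hank = P.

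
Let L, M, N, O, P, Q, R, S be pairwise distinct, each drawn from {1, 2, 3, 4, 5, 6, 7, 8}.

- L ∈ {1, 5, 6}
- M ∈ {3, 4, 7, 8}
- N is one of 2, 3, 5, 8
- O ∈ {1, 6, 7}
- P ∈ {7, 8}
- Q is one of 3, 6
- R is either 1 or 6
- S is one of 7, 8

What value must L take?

5

The 8 variables together cover exactly {1, 2, 3, 4, 5, 6, 7, 8} — 8 values for 8 variables — and 2 appears only in N's list, so N = 2.
Among the 7 still-open variables, 4 fits only M (and all 7 values in {1, 3, 4, 5, 6, 7, 8} must be used), so M = 4.
The 6 still-open variables together cover exactly {1, 3, 5, 6, 7, 8} — 6 values for 6 variables — and 3 appears only in Q's list, so Q = 3.
The 5 still-open variables together cover exactly {1, 5, 6, 7, 8} — 5 values for 5 variables — and 5 appears only in L's list, so L = 5.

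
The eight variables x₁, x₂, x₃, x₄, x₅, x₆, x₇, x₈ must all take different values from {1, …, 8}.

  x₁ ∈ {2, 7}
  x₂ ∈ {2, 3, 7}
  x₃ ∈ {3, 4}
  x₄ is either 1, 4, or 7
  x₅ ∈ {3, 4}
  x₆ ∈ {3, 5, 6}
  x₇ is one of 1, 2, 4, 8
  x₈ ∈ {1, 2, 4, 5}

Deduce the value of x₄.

1

The 8 variables together cover exactly {1, 2, 3, 4, 5, 6, 7, 8} — 8 values for 8 variables — and 6 appears only in x₆'s list, so x₆ = 6.
Among the 7 still-open variables, 5 fits only x₈ (and all 7 values in {1, 2, 3, 4, 5, 7, 8} must be used), so x₈ = 5.
The 6 still-open variables together cover exactly {1, 2, 3, 4, 7, 8} — 6 values for 6 variables — and 8 appears only in x₇'s list, so x₇ = 8.
Among the 5 still-open variables, 1 fits only x₄ (and all 5 values in {1, 2, 3, 4, 7} must be used), so x₄ = 1.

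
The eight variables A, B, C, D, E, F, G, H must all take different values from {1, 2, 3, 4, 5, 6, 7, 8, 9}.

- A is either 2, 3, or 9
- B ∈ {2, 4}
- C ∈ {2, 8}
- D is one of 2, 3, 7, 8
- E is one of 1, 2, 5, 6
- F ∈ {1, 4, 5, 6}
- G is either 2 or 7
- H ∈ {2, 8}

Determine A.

C and H between them cover only {2, 8} — a naked pair. Remove those values from A, B, D, E, G.
B must be 4 (only option left). Strike 4 from F.
G's domain is down to {7}, so G = 7. Eliminate 7 elsewhere: D.
D's domain is down to {3}, so D = 3. Remove 3 from A.
So A = 9.

9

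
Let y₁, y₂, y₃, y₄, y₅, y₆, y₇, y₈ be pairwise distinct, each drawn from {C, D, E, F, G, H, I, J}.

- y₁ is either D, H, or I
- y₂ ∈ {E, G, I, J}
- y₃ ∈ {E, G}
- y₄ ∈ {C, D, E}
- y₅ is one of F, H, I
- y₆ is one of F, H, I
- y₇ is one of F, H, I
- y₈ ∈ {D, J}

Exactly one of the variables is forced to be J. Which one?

y₈

The 8 variables together cover exactly {C, D, E, F, G, H, I, J} — 8 values for 8 variables — and C appears only in y₄'s list, so y₄ = C.
y₅, y₆, y₇ between them cover only {F, H, I} — a naked triple. Remove those values from y₁, y₂.
y₁'s domain is down to {D}, so y₁ = D. Eliminate D elsewhere: y₈.
So J goes to y₈.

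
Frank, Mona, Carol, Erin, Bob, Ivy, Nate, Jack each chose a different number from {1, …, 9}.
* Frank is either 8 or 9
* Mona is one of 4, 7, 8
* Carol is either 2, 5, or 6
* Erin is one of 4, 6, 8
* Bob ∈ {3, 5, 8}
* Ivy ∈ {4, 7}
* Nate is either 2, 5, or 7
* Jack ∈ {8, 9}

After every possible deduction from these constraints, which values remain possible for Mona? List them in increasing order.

The 8 variables draw from only 8 values {2, 3, 4, 5, 6, 7, 8, 9}, so each is used; only Bob can be 3, hence Bob = 3.
Frank and Jack between them cover only {8, 9} — a naked pair. Remove those values from Mona, Erin.
The 2 variables Mona and Ivy are confined to {4, 7}, which locks those values in; drop them from Erin, Nate.
Erin has just one choice, so Erin = 6. Strike 6 from Carol.
No further eliminations apply; Mona can still be any of 4, 7.

4, 7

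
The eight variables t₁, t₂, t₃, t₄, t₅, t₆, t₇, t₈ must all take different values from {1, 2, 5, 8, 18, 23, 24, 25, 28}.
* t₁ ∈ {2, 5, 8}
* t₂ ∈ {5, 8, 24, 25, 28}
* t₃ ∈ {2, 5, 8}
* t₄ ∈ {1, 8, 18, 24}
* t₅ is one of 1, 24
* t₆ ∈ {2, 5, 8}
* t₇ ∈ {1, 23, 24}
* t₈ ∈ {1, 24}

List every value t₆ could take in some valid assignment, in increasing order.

2, 5, 8

t₅ and t₈ between them cover only {1, 24} — a naked pair. Remove those values from t₂, t₄, t₇.
t₇ must be 23 (only option left).
t₁, t₃, t₆ between them cover only {2, 5, 8} — a naked triple. Remove those values from t₂, t₄.
t₄ has just one choice, so t₄ = 18.
No further eliminations apply; t₆ can still be any of 2, 5, 8.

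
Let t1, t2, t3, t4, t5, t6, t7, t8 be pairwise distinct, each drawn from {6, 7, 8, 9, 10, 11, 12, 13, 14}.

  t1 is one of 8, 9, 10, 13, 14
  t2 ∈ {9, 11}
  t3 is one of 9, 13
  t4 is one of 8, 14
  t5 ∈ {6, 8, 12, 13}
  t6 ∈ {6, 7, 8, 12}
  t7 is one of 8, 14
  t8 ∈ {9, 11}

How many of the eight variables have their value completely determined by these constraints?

2

t2 and t8 share exactly the 2 values {9, 11}; by pigeonhole those values go to them, so strike 9, 11 from t1, t3.
t3's domain is down to {13}, so t3 = 13. So t1, t5 can't be 13.
t4 and t7 share exactly the 2 values {8, 14}; by pigeonhole those values go to them, so strike 8, 14 from t1, t5, t6.
t1 must be 10 (only option left).
Determined: t1=10, t3=13. The other variables each still have more than one consistent value. That makes 2.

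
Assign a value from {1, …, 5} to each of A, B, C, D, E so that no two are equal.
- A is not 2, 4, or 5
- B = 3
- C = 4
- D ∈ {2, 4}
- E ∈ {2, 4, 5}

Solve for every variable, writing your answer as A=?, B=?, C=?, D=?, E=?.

B has just one choice, so B = 3. Eliminate 3 elsewhere: A.
C must be 4 (only option left). Eliminate 4 elsewhere: D, E.
D's domain is down to {2}, so D = 2. Eliminate 2 elsewhere: E.
E must be 5 (only option left).
That leaves A = 1.

A=1, B=3, C=4, D=2, E=5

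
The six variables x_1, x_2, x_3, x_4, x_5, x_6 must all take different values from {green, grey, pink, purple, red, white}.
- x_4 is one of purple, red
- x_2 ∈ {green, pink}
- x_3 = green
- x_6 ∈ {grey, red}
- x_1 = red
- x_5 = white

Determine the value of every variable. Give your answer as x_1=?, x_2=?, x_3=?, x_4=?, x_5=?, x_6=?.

x_1=red, x_2=pink, x_3=green, x_4=purple, x_5=white, x_6=grey

x_1 has just one choice, so x_1 = red. So x_4, x_6 can't be red.
x_3 has just one choice, so x_3 = green. So x_2 can't be green.
x_4 must be purple (only option left).
x_5 has just one choice, so x_5 = white.
That leaves x_6 = grey.
That leaves x_2 = pink.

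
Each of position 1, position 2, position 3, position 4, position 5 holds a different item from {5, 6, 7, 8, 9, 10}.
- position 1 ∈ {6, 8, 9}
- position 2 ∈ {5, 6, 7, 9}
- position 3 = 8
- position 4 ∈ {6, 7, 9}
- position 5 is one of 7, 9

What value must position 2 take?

5

position 3's domain is down to {8}, so position 3 = 8. Remove 8 from position 1.
Among the 4 still-open variables, 5 fits only position 2 (and all 4 values in {5, 6, 7, 9} must be used), so position 2 = 5.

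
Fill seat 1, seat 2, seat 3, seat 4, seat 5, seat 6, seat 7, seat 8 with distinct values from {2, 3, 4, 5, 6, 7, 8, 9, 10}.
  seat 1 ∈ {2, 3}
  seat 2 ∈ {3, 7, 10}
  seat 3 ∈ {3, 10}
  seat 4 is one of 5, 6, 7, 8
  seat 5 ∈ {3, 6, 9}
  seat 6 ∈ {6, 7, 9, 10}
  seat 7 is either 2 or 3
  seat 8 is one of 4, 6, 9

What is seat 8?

seat 1 and seat 7 share exactly the 2 values {2, 3}; by pigeonhole those values go to them, so strike 2, 3 from seat 2, seat 3, seat 5.
seat 3 has just one choice, so seat 3 = 10. Remove 10 from seat 2, seat 6.
seat 2's domain is down to {7}, so seat 2 = 7. Strike 7 from seat 4, seat 6.
The 2 variables seat 5 and seat 6 are confined to {6, 9}, which locks those values in; drop them from seat 4, seat 8.
So seat 8 = 4.

4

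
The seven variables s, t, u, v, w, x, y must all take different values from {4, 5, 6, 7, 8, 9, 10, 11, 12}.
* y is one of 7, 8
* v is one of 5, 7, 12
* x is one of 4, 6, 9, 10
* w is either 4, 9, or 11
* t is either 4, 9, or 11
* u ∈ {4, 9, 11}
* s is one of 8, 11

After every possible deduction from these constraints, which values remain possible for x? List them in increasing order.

t, u, w between them cover only {4, 9, 11} — a naked triple. Remove those values from s, x.
That leaves s = 8. Strike 8 from y.
y's domain is down to {7}, so y = 7. Remove 7 from v.
No further eliminations apply; x can still be any of 6, 10.

6, 10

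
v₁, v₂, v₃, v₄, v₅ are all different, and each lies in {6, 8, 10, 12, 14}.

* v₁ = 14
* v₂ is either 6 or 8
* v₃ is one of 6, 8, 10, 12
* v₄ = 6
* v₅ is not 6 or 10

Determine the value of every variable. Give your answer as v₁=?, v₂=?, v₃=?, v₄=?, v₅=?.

v₁=14, v₂=8, v₃=10, v₄=6, v₅=12

v₁ must be 14 (only option left). Strike 14 from v₅.
That leaves v₄ = 6. Eliminate 6 elsewhere: v₂, v₃.
That leaves v₂ = 8. Strike 8 from v₃, v₅.
That leaves v₅ = 12. Remove 12 from v₃.
v₃'s domain is down to {10}, so v₃ = 10.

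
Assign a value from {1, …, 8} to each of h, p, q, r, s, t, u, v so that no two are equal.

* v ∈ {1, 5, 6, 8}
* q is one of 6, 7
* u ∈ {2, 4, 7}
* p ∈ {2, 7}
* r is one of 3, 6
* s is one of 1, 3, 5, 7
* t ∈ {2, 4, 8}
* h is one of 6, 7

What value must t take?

The 2 variables h and q are confined to {6, 7}, which locks those values in; drop them from p, r, s, u, v.
p must be 2 (only option left). Strike 2 from t, u.
That leaves r = 3. Remove 3 from s.
That leaves u = 4. So t can't be 4.
So t = 8.

8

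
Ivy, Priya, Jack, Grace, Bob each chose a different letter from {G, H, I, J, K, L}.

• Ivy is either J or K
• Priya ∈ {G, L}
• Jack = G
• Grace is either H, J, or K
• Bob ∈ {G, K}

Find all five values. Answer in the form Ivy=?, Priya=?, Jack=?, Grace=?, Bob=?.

Jack's domain is down to {G}, so Jack = G. Remove G from Priya, Bob.
That leaves Bob = K. Eliminate K elsewhere: Ivy, Grace.
That leaves Ivy = J. Strike J from Grace.
Priya has just one choice, so Priya = L.
Grace has just one choice, so Grace = H.

Ivy=J, Priya=L, Jack=G, Grace=H, Bob=K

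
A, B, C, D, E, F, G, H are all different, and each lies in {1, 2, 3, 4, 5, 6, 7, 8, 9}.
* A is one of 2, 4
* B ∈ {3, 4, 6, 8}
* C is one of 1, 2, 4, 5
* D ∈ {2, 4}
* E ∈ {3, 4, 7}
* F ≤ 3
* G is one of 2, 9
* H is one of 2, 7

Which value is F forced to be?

A and D between them cover only {2, 4} — a naked pair. Remove those values from B, C, E, F, G, H.
G must be 9 (only option left).
H's domain is down to {7}, so H = 7. Strike 7 from E.
E has just one choice, so E = 3. So B, F can't be 3.
So F = 1.

1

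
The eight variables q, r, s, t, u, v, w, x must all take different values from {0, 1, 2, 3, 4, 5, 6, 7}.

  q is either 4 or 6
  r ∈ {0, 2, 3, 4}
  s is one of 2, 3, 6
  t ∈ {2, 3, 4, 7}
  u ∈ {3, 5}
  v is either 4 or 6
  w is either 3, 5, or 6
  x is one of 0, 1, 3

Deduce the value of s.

2

The 8 variables draw from only 8 values {0, 1, 2, 3, 4, 5, 6, 7}, so each is used; only x can be 1, hence x = 1.
Among the 7 still-open variables, 0 fits only r (and all 7 values in {0, 2, 3, 4, 5, 6, 7} must be used), so r = 0.
The 6 still-open variables together cover exactly {2, 3, 4, 5, 6, 7} — 6 values for 6 variables — and 7 appears only in t's list, so t = 7.
Among the 5 still-open variables, 2 fits only s (and all 5 values in {2, 3, 4, 5, 6} must be used), so s = 2.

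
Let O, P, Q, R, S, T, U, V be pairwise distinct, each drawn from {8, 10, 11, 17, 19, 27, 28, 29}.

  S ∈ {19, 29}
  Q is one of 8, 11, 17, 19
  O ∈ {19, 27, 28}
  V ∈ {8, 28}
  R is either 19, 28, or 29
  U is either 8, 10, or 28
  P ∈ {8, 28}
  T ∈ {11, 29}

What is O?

Among the 8 variables, 10 fits only U (and all 8 values in {8, 10, 11, 17, 19, 27, 28, 29} must be used), so U = 10.
The 7 still-open variables together cover exactly {8, 11, 17, 19, 27, 28, 29} — 7 values for 7 variables — and 17 appears only in Q's list, so Q = 17.
The 6 still-open variables draw from only 6 values {8, 11, 19, 27, 28, 29}, so each is used; only T can be 11, hence T = 11.
The 5 still-open variables together cover exactly {8, 19, 27, 28, 29} — 5 values for 5 variables — and 27 appears only in O's list, so O = 27.

27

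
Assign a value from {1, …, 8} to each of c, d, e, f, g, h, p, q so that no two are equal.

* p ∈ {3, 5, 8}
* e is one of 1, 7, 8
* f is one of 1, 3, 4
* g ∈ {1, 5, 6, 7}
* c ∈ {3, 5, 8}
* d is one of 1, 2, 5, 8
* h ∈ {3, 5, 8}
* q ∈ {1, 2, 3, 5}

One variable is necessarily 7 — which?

Among the 8 variables, 4 fits only f (and all 8 values in {1, 2, 3, 4, 5, 6, 7, 8} must be used), so f = 4.
The 7 still-open variables together cover exactly {1, 2, 3, 5, 6, 7, 8} — 7 values for 7 variables — and 6 appears only in g's list, so g = 6.
Among the 6 still-open variables, 7 fits only e (and all 6 values in {1, 2, 3, 5, 7, 8} must be used), so e = 7.

e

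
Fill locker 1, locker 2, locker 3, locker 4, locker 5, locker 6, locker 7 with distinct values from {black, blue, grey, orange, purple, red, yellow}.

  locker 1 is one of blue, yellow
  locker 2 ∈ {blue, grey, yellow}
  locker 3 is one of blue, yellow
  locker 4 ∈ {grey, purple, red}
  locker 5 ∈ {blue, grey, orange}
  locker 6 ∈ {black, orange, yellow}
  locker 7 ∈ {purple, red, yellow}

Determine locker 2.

The 7 variables together cover exactly {black, blue, grey, orange, purple, red, yellow} — 7 values for 7 variables — and black appears only in locker 6's list, so locker 6 = black.
The 6 still-open variables draw from only 6 values {blue, grey, orange, purple, red, yellow}, so each is used; only locker 5 can be orange, hence locker 5 = orange.
The 2 variables locker 1 and locker 3 are confined to {blue, yellow}, which locks those values in; drop them from locker 2, locker 7.
So locker 2 = grey.

grey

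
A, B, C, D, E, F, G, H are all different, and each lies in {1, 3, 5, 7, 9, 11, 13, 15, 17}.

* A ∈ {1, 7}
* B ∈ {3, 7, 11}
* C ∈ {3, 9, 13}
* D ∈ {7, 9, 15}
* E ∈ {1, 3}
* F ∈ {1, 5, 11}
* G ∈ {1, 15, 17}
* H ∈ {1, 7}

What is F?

The 2 variables A and H are confined to {1, 7}, which locks those values in; drop them from B, D, E, F, G.
That leaves E = 3. Eliminate 3 elsewhere: B, C.
That leaves B = 11. Remove 11 from F.
So F = 5.

5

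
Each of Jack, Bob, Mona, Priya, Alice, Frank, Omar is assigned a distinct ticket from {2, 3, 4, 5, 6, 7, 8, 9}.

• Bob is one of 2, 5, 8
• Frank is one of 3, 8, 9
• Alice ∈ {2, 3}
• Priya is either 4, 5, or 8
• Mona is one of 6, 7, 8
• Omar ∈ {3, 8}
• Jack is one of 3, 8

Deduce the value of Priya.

4

The 2 variables Jack and Omar are confined to {3, 8}, which locks those values in; drop them from Bob, Mona, Priya, Alice, Frank.
Alice must be 2 (only option left). Strike 2 from Bob.
Frank's domain is down to {9}, so Frank = 9.
That leaves Bob = 5. Strike 5 from Priya.
So Priya = 4.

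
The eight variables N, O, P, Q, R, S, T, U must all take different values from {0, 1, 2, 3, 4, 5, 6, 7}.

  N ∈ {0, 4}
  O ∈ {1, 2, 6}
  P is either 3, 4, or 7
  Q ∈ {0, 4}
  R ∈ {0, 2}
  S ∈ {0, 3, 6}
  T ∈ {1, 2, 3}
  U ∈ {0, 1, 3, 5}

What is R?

2

The 8 variables together cover exactly {0, 1, 2, 3, 4, 5, 6, 7} — 8 values for 8 variables — and 5 appears only in U's list, so U = 5.
The 7 still-open variables draw from only 7 values {0, 1, 2, 3, 4, 6, 7}, so each is used; only P can be 7, hence P = 7.
N and Q between them cover only {0, 4} — a naked pair. Remove those values from R, S.
So R = 2.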